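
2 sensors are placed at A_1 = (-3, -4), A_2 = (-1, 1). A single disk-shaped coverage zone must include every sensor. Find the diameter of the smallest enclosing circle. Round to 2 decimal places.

The smallest circle enclosing two points has them as diameter endpoints.
Centre = midpoint = (-2, -1.5); r² = |A_1A_2|²/4 = 29/4 = 7.25.
Diameter = 2r = 2√(7.25) ≈ 5.39.

5.39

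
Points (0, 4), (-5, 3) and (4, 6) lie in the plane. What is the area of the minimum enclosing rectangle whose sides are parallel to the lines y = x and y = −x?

36

In coordinates u = x + y, v = x − y the rectangle is axis-aligned; the map (x,y)→(u,v) scales areas by 2.
u-values: 4, -2, 10; range = 10 − (-2) = 12.
v-values: -4, -8, -2; range = -2 − (-8) = 6.
Area = (12 × 6) / 2 = 36.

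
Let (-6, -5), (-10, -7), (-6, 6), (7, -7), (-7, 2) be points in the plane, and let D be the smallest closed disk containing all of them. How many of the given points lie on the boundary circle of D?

The minimum enclosing circle of a finite set is fixed by two of the points (as a diameter) or three (as a circumcircle).
The minimum enclosing circle is determined by three boundary points: (-10, -7), (-6, 6), (7, -7).
Their circumcentre is (-1.5, -2.5) with r² = 92.5.
The farthest remaining point (-7, 2) is at distance² 50.5 ≤ 92.5.
The points at distance exactly r from the centre are (-10, -7), (-6, 6), (7, -7) — 3 points.

3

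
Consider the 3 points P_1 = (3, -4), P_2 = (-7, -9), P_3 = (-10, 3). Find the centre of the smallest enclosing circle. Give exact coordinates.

Side lengths²: P_1P_2² = 125, P_1P_3² = 218, P_2P_3² = 153.
Since P_1P_3² = 218 < 153 + 125 = 278, the triangle is acute, so the smallest enclosing circle is the circumcircle.
Circumcentre = (-77/18, -35/18), r² = 9265/162.
Centre = (-77/18, -35/18).

(-77/18, -35/18)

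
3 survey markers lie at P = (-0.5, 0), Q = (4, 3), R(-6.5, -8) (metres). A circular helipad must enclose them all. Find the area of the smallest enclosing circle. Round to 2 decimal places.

181.62

Side lengths²: PQ² = 29.25, PR² = 100, QR² = 231.25.
Since QR² = 231.25 ≥ 100 + 29.25 = 129.25, the angle opposite QR is not acute, so the smallest enclosing circle has QR as diameter.
Centre = midpoint of QR = (-1.25, -2.5), r² = 231.25/4 = 57.8125.
Area = π·r² = π·57.8125 ≈ 181.62.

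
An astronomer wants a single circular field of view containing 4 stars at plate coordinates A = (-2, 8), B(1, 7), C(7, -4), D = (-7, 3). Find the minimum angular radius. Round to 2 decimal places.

The minimum enclosing circle is determined by three boundary points: A, C, D.
Their circumcentre is (0.5, 0.5) with r² = 62.5.
The farthest remaining point B is at distance² 42.5 ≤ 62.5.
r = √(62.5) ≈ 7.91.

7.91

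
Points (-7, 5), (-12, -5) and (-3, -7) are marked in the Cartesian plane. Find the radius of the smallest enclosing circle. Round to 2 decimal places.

6.52

Call the three points A, B, C in the order given.
Side lengths²: AB² = 125, AC² = 160, BC² = 85.
Since AC² = 160 < 125 + 85 = 210, the triangle is acute, so the smallest enclosing circle is the circumcircle.
Circumcentre = (-6.5, -1.5), r² = 42.5.
r = √(42.5) ≈ 6.52.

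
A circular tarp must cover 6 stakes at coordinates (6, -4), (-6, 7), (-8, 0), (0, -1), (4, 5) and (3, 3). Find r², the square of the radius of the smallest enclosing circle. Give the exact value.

66.25

The farthest pair is (6, -4)–(-6, 7) with squared distance 265. The circle on this segment as diameter has centre (0, 1.5) and r² = 265/4 = 66.25.
Check (-8, 0): distance² to centre = 66.25 ≤ 66.25, so it lies inside.
All remaining points lie in this disk, and no smaller disk contains both endpoints, so this is the minimum enclosing circle.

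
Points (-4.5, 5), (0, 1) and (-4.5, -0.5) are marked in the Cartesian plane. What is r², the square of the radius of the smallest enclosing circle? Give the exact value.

725/72

Call the three points A, B, C in the order given.
Side lengths²: AB² = 36.25, AC² = 30.25, BC² = 22.5.
Since AB² = 36.25 < 30.25 + 22.5 = 52.75, the triangle is acute, so the smallest enclosing circle is the circumcircle.
Circumcentre = (-35/12, 2.25), r² = 725/72.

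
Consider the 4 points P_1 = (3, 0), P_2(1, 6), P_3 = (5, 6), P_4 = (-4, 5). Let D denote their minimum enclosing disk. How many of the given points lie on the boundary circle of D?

The minimum enclosing circle of a finite set is fixed by two of the points (as a diameter) or three (as a circumcircle).
The minimum enclosing circle is determined by three boundary points: P_1, P_3, P_4.
Their circumcentre is (17/26, 107/26) with r² = 7585/338.
The farthest remaining point P_2 is at distance² 1241/338 ≤ 7585/338.
The points at distance exactly r from the centre are P_1, P_3, P_4 — 3 points.

3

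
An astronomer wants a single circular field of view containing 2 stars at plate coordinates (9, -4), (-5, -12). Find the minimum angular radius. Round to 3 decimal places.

8.062

The smallest circle enclosing two points has them as diameter endpoints.
Centre = midpoint = (2, -8); r² = |(9, -4)−(-5, -12)|²/4 = 260/4 = 65.
r = √65 ≈ 8.062.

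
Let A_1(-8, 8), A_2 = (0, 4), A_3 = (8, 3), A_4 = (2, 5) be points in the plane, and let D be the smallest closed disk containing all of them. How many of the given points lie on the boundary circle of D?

2

A smallest enclosing disk is always determined by at most three of the input points on its boundary.
The farthest pair is A_1–A_3 with squared distance 281. The circle on this segment as diameter has centre (0, 5.5) and r² = 281/4 = 70.25.
Check A_2: distance² to centre = 2.25 ≤ 70.25, so it lies inside.
All remaining points lie in this disk, and no smaller disk contains both endpoints, so this is the minimum enclosing circle.
The points at distance exactly r from the centre are A_1, A_3 — 2 points.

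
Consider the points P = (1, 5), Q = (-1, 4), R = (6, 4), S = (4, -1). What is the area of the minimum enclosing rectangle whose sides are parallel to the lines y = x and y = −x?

In coordinates u = x + y, v = x − y the rectangle is axis-aligned; the map (x,y)→(u,v) scales areas by 2.
u-values: 6, 3, 10, 3; range = 10 − 3 = 7.
v-values: -4, -5, 2, 5; range = 5 − (-5) = 10.
Area = (7 × 10) / 2 = 35.

35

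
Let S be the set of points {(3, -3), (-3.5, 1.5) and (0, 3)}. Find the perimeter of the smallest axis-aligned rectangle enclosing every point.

Width = max x − min x = 3 − (-3.5) = 6.5.
Height = max y − min y = 3 − (-3) = 6.
Perimeter = 2(6.5 + 6) = 25.

25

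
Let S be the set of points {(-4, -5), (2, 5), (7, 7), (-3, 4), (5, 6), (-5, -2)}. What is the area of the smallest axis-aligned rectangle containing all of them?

x ranges over [-5, 7], width 12.
y ranges over [-5, 7], height 12.
Area = 12 × 12 = 144.

144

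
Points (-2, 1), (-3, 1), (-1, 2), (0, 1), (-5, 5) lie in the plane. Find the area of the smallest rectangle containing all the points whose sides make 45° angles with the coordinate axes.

In coordinates u = x + y, v = x − y the rectangle is axis-aligned; the map (x,y)→(u,v) scales areas by 2.
u-values: -1, -2, 1, 1, 0; range = 1 − (-2) = 3.
v-values: -3, -4, -3, -1, -10; range = -1 − (-10) = 9.
Area = (3 × 9) / 2 = 13.5.

13.5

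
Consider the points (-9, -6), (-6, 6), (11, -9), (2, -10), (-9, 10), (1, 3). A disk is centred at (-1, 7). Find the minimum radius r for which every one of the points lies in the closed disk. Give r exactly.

20

The required radius is the distance from (-1, 7) to the farthest point.
Squared distances: 233, 26, 400, 298, 73, 20.
Maximum is 400, attained at (11, -9).
r = √400 = 20.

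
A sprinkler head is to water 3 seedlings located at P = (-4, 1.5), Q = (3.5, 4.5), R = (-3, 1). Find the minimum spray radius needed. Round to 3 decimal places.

Side lengths²: PQ² = 65.25, PR² = 1.25, QR² = 54.5.
Since PQ² = 65.25 ≥ 54.5 + 1.25 = 55.75, the angle opposite PQ is not acute, so the smallest enclosing circle has PQ as diameter.
Centre = midpoint of PQ = (-0.25, 3), r² = 65.25/4 = 16.3125.
r = √(16.3125) ≈ 4.039.

4.039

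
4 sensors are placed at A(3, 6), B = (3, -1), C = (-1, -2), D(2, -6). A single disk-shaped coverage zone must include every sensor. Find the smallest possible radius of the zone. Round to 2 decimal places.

By Welzl's lemma the MEC is supported by two points (diametrically opposite) or three points (on a circumcircle).
The farthest pair is A–D with squared distance 145. The circle on this segment as diameter has centre (2.5, 0) and r² = 145/4 = 36.25.
Check B: distance² to centre = 1.25 ≤ 36.25, so it lies inside.
All remaining points lie in this disk, and no smaller disk contains both endpoints, so this is the minimum enclosing circle.
r = √(36.25) ≈ 6.02.

6.02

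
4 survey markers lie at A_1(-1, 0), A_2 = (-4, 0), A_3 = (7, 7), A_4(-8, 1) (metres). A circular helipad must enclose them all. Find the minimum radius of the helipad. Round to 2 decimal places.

8.08

A smallest enclosing disk is always determined by at most three of the input points on its boundary.
The farthest pair is A_3–A_4 with squared distance 261. The circle on this segment as diameter has centre (-0.5, 4) and r² = 261/4 = 65.25.
Check A_1: distance² to centre = 16.25 ≤ 65.25, so it lies inside.
All remaining points lie in this disk, and no smaller disk contains both endpoints, so this is the minimum enclosing circle.
r = √(65.25) ≈ 8.08.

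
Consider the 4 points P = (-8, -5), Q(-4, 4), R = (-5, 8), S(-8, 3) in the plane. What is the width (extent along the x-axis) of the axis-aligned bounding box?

4

max x = -4, min x = -8, so width = 4.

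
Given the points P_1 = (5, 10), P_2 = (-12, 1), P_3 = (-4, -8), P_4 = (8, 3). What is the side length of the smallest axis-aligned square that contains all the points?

The bounding box has width 20 and height 18.
An axis-aligned square enclosing the set must have side ≥ max(width, height).
So the minimum side is max(20, 18) = 20.

20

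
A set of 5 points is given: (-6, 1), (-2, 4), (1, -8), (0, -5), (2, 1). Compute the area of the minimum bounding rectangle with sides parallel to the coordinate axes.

96

x ranges over [-6, 2], width 8.
y ranges over [-8, 4], height 12.
Area = 8 × 12 = 96.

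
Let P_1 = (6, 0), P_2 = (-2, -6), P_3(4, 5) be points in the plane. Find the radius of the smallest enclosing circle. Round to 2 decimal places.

Side lengths²: P_1P_2² = 100, P_1P_3² = 29, P_2P_3² = 157.
Since P_2P_3² = 157 ≥ 100 + 29 = 129, the angle opposite P_2P_3 is not acute, so the smallest enclosing circle has P_2P_3 as diameter.
Centre = midpoint of P_2P_3 = (1, -0.5), r² = 157/4 = 39.25.
r = √(39.25) ≈ 6.26.

6.26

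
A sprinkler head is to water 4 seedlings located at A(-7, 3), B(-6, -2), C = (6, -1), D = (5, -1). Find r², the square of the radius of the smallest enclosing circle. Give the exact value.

The farthest pair is A–C with squared distance 185. The circle on this segment as diameter has centre (-0.5, 1) and r² = 185/4 = 46.25.
Check B: distance² to centre = 39.25 ≤ 46.25, so it lies inside.
All remaining points lie in this disk, and no smaller disk contains both endpoints, so this is the minimum enclosing circle.

46.25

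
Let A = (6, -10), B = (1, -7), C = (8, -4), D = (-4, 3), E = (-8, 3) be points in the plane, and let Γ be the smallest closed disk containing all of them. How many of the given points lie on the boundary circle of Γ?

By Welzl's lemma the MEC is supported by two points (diametrically opposite) or three points (on a circumcircle).
The farthest pair is A–E with squared distance 365. The circle on this segment as diameter has centre (-1, -3.5) and r² = 365/4 = 91.25.
Check B: distance² to centre = 16.25 ≤ 91.25, so it lies inside.
All remaining points lie in this disk, and no smaller disk contains both endpoints, so this is the minimum enclosing circle.
The points at distance exactly r from the centre are A, E — 2 points.

2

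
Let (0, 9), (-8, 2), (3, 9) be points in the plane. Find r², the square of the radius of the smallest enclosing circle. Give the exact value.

Call the three points A, B, C in the order given.
Side lengths²: AB² = 113, AC² = 9, BC² = 170.
Since BC² = 170 ≥ 113 + 9 = 122, the angle opposite BC is not acute, so the smallest enclosing circle has BC as diameter.
Centre = midpoint of BC = (-2.5, 5.5), r² = 170/4 = 42.5.

42.5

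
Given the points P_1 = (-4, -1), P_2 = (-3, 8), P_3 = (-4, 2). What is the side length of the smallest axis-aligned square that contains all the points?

9

The bounding box has width 1 and height 9.
An axis-aligned square enclosing the set must have side ≥ max(width, height).
So the minimum side is max(1, 9) = 9.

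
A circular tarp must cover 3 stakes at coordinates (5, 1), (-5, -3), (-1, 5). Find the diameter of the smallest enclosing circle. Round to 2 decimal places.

10.85

Call the three points A, B, C in the order given.
Side lengths²: AB² = 116, AC² = 52, BC² = 80.
Since AB² = 116 < 80 + 52 = 132, the triangle is acute, so the smallest enclosing circle is the circumcircle.
Circumcentre = (-0.25, -0.375), r² = 29.453125.
Diameter = 2r = 2√(29.453125) ≈ 10.85.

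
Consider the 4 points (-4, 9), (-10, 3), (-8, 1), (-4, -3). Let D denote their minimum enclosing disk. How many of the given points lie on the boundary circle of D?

3

By Welzl's lemma the MEC is supported by two points (diametrically opposite) or three points (on a circumcircle).
The farthest pair is (-4, 9)–(-4, -3) with squared distance 144. The circle on this segment as diameter has centre (-4, 3) and r² = 144/4 = 36.
Check (-10, 3): distance² to centre = 36 ≤ 36, so it lies inside.
All remaining points lie in this disk, and no smaller disk contains both endpoints, so this is the minimum enclosing circle.
The points at distance exactly r from the centre are (-4, 9), (-10, 3), (-4, -3) — 3 points.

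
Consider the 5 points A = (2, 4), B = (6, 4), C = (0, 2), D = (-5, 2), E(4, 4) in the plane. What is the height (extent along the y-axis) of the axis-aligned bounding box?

max y = 4, min y = 2, so height = 2.

2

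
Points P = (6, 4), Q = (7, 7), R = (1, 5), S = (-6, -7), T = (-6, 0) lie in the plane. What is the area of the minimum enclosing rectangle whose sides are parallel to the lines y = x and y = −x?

108

In coordinates u = x + y, v = x − y the rectangle is axis-aligned; the map (x,y)→(u,v) scales areas by 2.
u-values: 10, 14, 6, -13, -6; range = 14 − (-13) = 27.
v-values: 2, 0, -4, 1, -6; range = 2 − (-6) = 8.
Area = (27 × 8) / 2 = 108.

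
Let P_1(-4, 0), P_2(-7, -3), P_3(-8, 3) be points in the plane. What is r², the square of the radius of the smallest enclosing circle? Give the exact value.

Side lengths²: P_1P_2² = 18, P_1P_3² = 25, P_2P_3² = 37.
Since P_2P_3² = 37 < 25 + 18 = 43, the triangle is acute, so the smallest enclosing circle is the circumcircle.
Circumcentre = (-99/14, 1/14), r² = 925/98.

925/98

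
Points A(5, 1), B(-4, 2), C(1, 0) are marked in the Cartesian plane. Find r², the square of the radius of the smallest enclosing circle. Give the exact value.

20.5

Side lengths²: AB² = 82, AC² = 17, BC² = 29.
Since AB² = 82 ≥ 29 + 17 = 46, the angle opposite AB is not acute, so the smallest enclosing circle has AB as diameter.
Centre = midpoint of AB = (0.5, 1.5), r² = 82/4 = 20.5.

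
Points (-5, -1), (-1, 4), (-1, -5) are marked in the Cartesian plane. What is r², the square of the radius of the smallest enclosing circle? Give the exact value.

20.25

Call the three points A, B, C in the order given.
Side lengths²: AB² = 41, AC² = 32, BC² = 81.
Since BC² = 81 ≥ 41 + 32 = 73, the angle opposite BC is not acute, so the smallest enclosing circle has BC as diameter.
Centre = midpoint of BC = (-1, -0.5), r² = 81/4 = 20.25.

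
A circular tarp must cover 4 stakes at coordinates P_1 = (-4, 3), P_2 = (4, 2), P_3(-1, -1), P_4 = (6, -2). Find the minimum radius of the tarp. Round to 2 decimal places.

By Welzl's lemma the MEC is supported by two points (diametrically opposite) or three points (on a circumcircle).
The farthest pair is P_1–P_4 with squared distance 125. The circle on this segment as diameter has centre (1, 0.5) and r² = 125/4 = 31.25.
Check P_2: distance² to centre = 11.25 ≤ 31.25, so it lies inside.
All remaining points lie in this disk, and no smaller disk contains both endpoints, so this is the minimum enclosing circle.
r = √(31.25) ≈ 5.59.

5.59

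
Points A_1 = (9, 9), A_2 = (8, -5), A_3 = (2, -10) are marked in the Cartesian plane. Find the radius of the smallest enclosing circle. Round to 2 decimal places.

10.12

Side lengths²: A_1A_2² = 197, A_1A_3² = 410, A_2A_3² = 61.
Since A_1A_3² = 410 ≥ 197 + 61 = 258, the angle opposite A_1A_3 is not acute, so the smallest enclosing circle has A_1A_3 as diameter.
Centre = midpoint of A_1A_3 = (5.5, -0.5), r² = 410/4 = 102.5.
r = √(102.5) ≈ 10.12.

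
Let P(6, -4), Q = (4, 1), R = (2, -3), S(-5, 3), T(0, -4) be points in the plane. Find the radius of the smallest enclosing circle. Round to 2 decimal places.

The farthest pair is P–S with squared distance 170. The circle on this segment as diameter has centre (0.5, -0.5) and r² = 170/4 = 42.5.
Check Q: distance² to centre = 14.5 ≤ 42.5, so it lies inside.
All remaining points lie in this disk, and no smaller disk contains both endpoints, so this is the minimum enclosing circle.
r = √(42.5) ≈ 6.52.

6.52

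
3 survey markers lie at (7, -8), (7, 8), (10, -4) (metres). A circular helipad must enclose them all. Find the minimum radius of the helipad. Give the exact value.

8

Call the three points A, B, C in the order given.
Side lengths²: AB² = 256, AC² = 25, BC² = 153.
Since AB² = 256 ≥ 153 + 25 = 178, the angle opposite AB is not acute, so the smallest enclosing circle has AB as diameter.
Centre = midpoint of AB = (7, 0), r² = 256/4 = 64.
r = √64 = 8.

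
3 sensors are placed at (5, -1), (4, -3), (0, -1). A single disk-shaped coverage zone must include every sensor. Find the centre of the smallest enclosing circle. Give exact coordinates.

Call the three points A, B, C in the order given.
Side lengths²: AB² = 5, AC² = 25, BC² = 20.
Since AC² = 25 ≥ 20 + 5 = 25, the angle opposite AC is not acute, so the smallest enclosing circle has AC as diameter.
Centre = midpoint of AC = (2.5, -1), r² = 25/4 = 6.25.
Centre = (2.5, -1).

(2.5, -1)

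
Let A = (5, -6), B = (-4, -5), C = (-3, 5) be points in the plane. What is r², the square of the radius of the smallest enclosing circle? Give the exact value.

46.25

Side lengths²: AB² = 82, AC² = 185, BC² = 101.
Since AC² = 185 ≥ 101 + 82 = 183, the angle opposite AC is not acute, so the smallest enclosing circle has AC as diameter.
Centre = midpoint of AC = (1, -0.5), r² = 185/4 = 46.25.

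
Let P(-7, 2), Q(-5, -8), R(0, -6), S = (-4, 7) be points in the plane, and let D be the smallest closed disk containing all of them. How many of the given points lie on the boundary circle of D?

The farthest pair is Q–S with squared distance 226. The circle on this segment as diameter has centre (-4.5, -0.5) and r² = 226/4 = 56.5.
Check P: distance² to centre = 12.5 ≤ 56.5, so it lies inside.
All remaining points lie in this disk, and no smaller disk contains both endpoints, so this is the minimum enclosing circle.
The points at distance exactly r from the centre are Q, S — 2 points.

2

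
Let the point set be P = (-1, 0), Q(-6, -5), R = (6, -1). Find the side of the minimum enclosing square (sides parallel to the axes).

12

The bounding box has width 12 and height 5.
An axis-aligned square enclosing the set must have side ≥ max(width, height).
So the minimum side is max(12, 5) = 12.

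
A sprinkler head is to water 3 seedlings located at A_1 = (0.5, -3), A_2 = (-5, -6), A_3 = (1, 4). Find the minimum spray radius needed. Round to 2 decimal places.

Side lengths²: A_1A_2² = 39.25, A_1A_3² = 49.25, A_2A_3² = 136.
Since A_2A_3² = 136 ≥ 49.25 + 39.25 = 88.5, the angle opposite A_2A_3 is not acute, so the smallest enclosing circle has A_2A_3 as diameter.
Centre = midpoint of A_2A_3 = (-2, -1), r² = 136/4 = 34.
r = √34 ≈ 5.83.

5.83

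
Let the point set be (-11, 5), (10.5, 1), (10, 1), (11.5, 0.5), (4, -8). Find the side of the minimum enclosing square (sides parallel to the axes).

The bounding box has width 22.5 and height 13.
An axis-aligned square enclosing the set must have side ≥ max(width, height).
So the minimum side is max(22.5, 13) = 22.5.

22.5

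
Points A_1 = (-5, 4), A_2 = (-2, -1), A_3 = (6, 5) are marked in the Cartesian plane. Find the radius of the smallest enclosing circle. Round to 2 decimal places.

5.55

Side lengths²: A_1A_2² = 34, A_1A_3² = 122, A_2A_3² = 100.
Since A_1A_3² = 122 < 100 + 34 = 134, the triangle is acute, so the smallest enclosing circle is the circumcircle.
Circumcentre = (16/29, 114/29), r² = 25925/841.
r = √(25925/841) ≈ 5.55.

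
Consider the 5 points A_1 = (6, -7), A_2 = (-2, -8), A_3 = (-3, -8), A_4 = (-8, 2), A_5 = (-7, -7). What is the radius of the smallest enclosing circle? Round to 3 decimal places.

8.322

The farthest pair is A_1–A_4 with squared distance 277. The circle on this segment as diameter has centre (-1, -2.5) and r² = 277/4 = 69.25.
Check A_2: distance² to centre = 31.25 ≤ 69.25, so it lies inside.
All remaining points lie in this disk, and no smaller disk contains both endpoints, so this is the minimum enclosing circle.
r = √(69.25) ≈ 8.322.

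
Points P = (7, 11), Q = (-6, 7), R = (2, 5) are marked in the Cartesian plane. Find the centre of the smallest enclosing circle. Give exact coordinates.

Side lengths²: PQ² = 185, PR² = 61, QR² = 68.
Since PQ² = 185 ≥ 68 + 61 = 129, the angle opposite PQ is not acute, so the smallest enclosing circle has PQ as diameter.
Centre = midpoint of PQ = (0.5, 9), r² = 185/4 = 46.25.
Centre = (0.5, 9).

(0.5, 9)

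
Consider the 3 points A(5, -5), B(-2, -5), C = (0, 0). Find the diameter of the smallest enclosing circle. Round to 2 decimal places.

Side lengths²: AB² = 49, AC² = 50, BC² = 29.
Since AC² = 50 < 49 + 29 = 78, the triangle is acute, so the smallest enclosing circle is the circumcircle.
Circumcentre = (1.5, -3.5), r² = 14.5.
Diameter = 2r = 2√(14.5) ≈ 7.62.

7.62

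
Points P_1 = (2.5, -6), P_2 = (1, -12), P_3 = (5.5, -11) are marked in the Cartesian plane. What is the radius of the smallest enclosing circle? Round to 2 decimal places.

Side lengths²: P_1P_2² = 38.25, P_1P_3² = 34, P_2P_3² = 21.25.
Since P_1P_2² = 38.25 < 34 + 21.25 = 55.25, the triangle is acute, so the smallest enclosing circle is the circumcircle.
Circumcentre = (2.75, -9.25), r² = 10.625.
r = √(10.625) ≈ 3.26.

3.26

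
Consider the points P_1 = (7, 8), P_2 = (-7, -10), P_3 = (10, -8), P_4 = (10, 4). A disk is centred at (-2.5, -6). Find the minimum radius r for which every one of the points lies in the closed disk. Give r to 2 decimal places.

16.92

The required radius is the distance from (-2.5, -6) to the farthest point.
Squared distances: 286.25, 36.25, 160.25, 256.25.
Maximum is 286.25, attained at P_1.
r = √(286.25) ≈ 16.92.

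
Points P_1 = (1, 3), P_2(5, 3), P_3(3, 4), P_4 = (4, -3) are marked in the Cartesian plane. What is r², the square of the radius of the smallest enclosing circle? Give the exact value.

A smallest enclosing disk is always determined by at most three of the input points on its boundary.
The farthest pair is P_3–P_4 with squared distance 50. The circle on this segment as diameter has centre (3.5, 0.5) and r² = 50/4 = 12.5.
Check P_1: distance² to centre = 12.5 ≤ 12.5, so it lies inside.
All remaining points lie in this disk, and no smaller disk contains both endpoints, so this is the minimum enclosing circle.

12.5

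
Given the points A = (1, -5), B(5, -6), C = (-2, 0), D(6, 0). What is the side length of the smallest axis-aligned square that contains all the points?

The bounding box has width 8 and height 6.
An axis-aligned square enclosing the set must have side ≥ max(width, height).
So the minimum side is max(8, 6) = 8.

8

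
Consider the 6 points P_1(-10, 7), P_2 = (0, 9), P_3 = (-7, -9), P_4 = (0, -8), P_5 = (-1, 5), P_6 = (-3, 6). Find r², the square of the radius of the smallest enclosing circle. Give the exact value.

93.25

The farthest pair is P_2–P_3 with squared distance 373. The circle on this segment as diameter has centre (-3.5, 0) and r² = 373/4 = 93.25.
Check P_1: distance² to centre = 91.25 ≤ 93.25, so it lies inside.
All remaining points lie in this disk, and no smaller disk contains both endpoints, so this is the minimum enclosing circle.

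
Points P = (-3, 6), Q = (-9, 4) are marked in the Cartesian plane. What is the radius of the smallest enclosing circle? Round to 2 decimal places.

3.16

The smallest circle enclosing two points has them as diameter endpoints.
Centre = midpoint = (-6, 5); r² = |PQ|²/4 = 40/4 = 10.
r = √10 ≈ 3.16.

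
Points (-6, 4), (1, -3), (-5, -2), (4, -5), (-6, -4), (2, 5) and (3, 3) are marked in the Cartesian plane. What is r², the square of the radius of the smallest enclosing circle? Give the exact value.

The minimum enclosing circle of a finite set is fixed by two of the points (as a diameter) or three (as a circumcircle).
The farthest pair is (-6, 4)–(4, -5) with squared distance 181. The circle on this segment as diameter has centre (-1, -0.5) and r² = 181/4 = 45.25.
Check (1, -3): distance² to centre = 10.25 ≤ 45.25, so it lies inside.
All remaining points lie in this disk, and no smaller disk contains both endpoints, so this is the minimum enclosing circle.

45.25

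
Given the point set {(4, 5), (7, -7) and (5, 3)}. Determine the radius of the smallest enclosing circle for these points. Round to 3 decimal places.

6.185

Call the three points A, B, C in the order given.
Side lengths²: AB² = 153, AC² = 5, BC² = 104.
Since AB² = 153 ≥ 104 + 5 = 109, the angle opposite AB is not acute, so the smallest enclosing circle has AB as diameter.
Centre = midpoint of AB = (5.5, -1), r² = 153/4 = 38.25.
r = √(38.25) ≈ 6.185.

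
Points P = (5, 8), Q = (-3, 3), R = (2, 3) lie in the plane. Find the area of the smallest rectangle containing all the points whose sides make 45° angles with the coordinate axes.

32.5

In coordinates u = x + y, v = x − y the rectangle is axis-aligned; the map (x,y)→(u,v) scales areas by 2.
u-values: 13, 0, 5; range = 13 − 0 = 13.
v-values: -3, -6, -1; range = -1 − (-6) = 5.
Area = (13 × 5) / 2 = 32.5.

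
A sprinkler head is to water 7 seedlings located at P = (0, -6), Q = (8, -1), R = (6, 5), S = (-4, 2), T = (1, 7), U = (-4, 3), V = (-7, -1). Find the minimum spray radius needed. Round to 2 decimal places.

7.55

The minimum enclosing circle is determined by three boundary points: Q, R, V.
Their circumcentre is (0.5, -1/6) with r² = 1025/18.
The farthest remaining point T is at distance² 929/18 ≤ 1025/18.
r = √(1025/18) ≈ 7.55.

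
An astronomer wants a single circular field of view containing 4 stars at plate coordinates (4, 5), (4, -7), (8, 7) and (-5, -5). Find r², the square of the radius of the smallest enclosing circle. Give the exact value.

78.25

The farthest pair is (8, 7)–(-5, -5) with squared distance 313. The circle on this segment as diameter has centre (1.5, 1) and r² = 313/4 = 78.25.
Check (4, 5): distance² to centre = 22.25 ≤ 78.25, so it lies inside.
All remaining points lie in this disk, and no smaller disk contains both endpoints, so this is the minimum enclosing circle.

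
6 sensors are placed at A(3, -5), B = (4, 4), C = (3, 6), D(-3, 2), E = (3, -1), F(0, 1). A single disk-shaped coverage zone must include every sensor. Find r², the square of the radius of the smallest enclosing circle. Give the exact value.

1105/36

By Welzl's lemma the MEC is supported by two points (diametrically opposite) or three points (on a circumcircle).
The minimum enclosing circle is determined by three boundary points: A, C, D.
Their circumcentre is (7/3, 0.5) with r² = 1105/36.
The farthest remaining point B is at distance² 541/36 ≤ 1105/36.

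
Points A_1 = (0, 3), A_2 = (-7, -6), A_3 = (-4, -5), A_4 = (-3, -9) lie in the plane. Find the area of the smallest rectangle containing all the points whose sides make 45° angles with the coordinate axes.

72

In coordinates u = x + y, v = x − y the rectangle is axis-aligned; the map (x,y)→(u,v) scales areas by 2.
u-values: 3, -13, -9, -12; range = 3 − (-13) = 16.
v-values: -3, -1, 1, 6; range = 6 − (-3) = 9.
Area = (16 × 9) / 2 = 72.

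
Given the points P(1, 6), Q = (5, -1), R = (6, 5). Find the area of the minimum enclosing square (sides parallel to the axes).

49

The bounding box has width 5 and height 7.
An axis-aligned square enclosing the set must have side ≥ max(width, height).
So the minimum side is max(5, 7) = 7.
Area = 7² = 49.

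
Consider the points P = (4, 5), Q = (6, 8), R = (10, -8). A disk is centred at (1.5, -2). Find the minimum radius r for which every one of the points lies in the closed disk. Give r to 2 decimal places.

10.97

The required radius is the distance from (1.5, -2) to the farthest point.
Squared distances: 55.25, 120.25, 108.25.
Maximum is 120.25, attained at Q.
r = √(120.25) ≈ 10.97.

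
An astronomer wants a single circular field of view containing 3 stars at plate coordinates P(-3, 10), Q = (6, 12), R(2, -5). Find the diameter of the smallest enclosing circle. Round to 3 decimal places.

17.557

Side lengths²: PQ² = 85, PR² = 250, QR² = 305.
Since QR² = 305 < 250 + 85 = 335, the triangle is acute, so the smallest enclosing circle is the circumcircle.
Circumcentre = (181/58, 215/58), r² = 129625/1682.
Diameter = 2r = 2√(129625/1682) ≈ 17.557.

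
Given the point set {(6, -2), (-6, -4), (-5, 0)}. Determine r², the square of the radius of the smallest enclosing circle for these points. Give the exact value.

37

Call the three points A, B, C in the order given.
Side lengths²: AB² = 148, AC² = 125, BC² = 17.
Since AB² = 148 ≥ 125 + 17 = 142, the angle opposite AB is not acute, so the smallest enclosing circle has AB as diameter.
Centre = midpoint of AB = (0, -3), r² = 148/4 = 37.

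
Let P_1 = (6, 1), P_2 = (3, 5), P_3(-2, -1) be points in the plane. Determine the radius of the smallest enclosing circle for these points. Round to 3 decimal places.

Side lengths²: P_1P_2² = 25, P_1P_3² = 68, P_2P_3² = 61.
Since P_1P_3² = 68 < 61 + 25 = 86, the triangle is acute, so the smallest enclosing circle is the circumcircle.
Circumcentre = (67/38, 18/19), r² = 25925/1444.
r = √(25925/1444) ≈ 4.237.

4.237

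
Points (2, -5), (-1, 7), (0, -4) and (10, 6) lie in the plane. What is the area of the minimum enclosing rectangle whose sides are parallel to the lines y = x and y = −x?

150

In coordinates u = x + y, v = x − y the rectangle is axis-aligned; the map (x,y)→(u,v) scales areas by 2.
u-values: -3, 6, -4, 16; range = 16 − (-4) = 20.
v-values: 7, -8, 4, 4; range = 7 − (-8) = 15.
Area = (20 × 15) / 2 = 150.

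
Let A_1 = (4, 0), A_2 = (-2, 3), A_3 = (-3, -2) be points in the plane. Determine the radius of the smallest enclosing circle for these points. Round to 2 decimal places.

Side lengths²: A_1A_2² = 45, A_1A_3² = 53, A_2A_3² = 26.
Since A_1A_3² = 53 < 45 + 26 = 71, the triangle is acute, so the smallest enclosing circle is the circumcircle.
Circumcentre = (5/22, -1/22), r² = 3445/242.
r = √(3445/242) ≈ 3.77.

3.77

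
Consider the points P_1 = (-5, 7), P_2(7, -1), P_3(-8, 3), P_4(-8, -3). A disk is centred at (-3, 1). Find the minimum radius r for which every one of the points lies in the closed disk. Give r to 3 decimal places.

10.198

The required radius is the distance from (-3, 1) to the farthest point.
Squared distances: 40, 104, 29, 41.
Maximum is 104, attained at P_2.
r = √104 ≈ 10.198.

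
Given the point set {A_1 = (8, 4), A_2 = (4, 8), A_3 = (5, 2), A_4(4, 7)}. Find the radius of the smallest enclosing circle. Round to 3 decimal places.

The minimum enclosing circle of a finite set is fixed by two of the points (as a diameter) or three (as a circumcircle).
The minimum enclosing circle is determined by three boundary points: A_1, A_2, A_3.
Their circumcentre is (5.1, 5.1) with r² = 9.62.
The farthest remaining point A_4 is at distance² 4.82 ≤ 9.62.
r = √(9.62) ≈ 3.102.

3.102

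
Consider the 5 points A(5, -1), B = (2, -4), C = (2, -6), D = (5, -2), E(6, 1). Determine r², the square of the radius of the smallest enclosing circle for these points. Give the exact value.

By Welzl's lemma the MEC is supported by two points (diametrically opposite) or three points (on a circumcircle).
The farthest pair is C–E with squared distance 65. The circle on this segment as diameter has centre (4, -2.5) and r² = 65/4 = 16.25.
Check A: distance² to centre = 3.25 ≤ 16.25, so it lies inside.
All remaining points lie in this disk, and no smaller disk contains both endpoints, so this is the minimum enclosing circle.

16.25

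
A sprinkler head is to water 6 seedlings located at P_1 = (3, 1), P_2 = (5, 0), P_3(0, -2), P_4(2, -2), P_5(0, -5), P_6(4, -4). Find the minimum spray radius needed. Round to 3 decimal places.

3.536

A smallest enclosing disk is always determined by at most three of the input points on its boundary.
The farthest pair is P_2–P_5 with squared distance 50. The circle on this segment as diameter has centre (2.5, -2.5) and r² = 50/4 = 12.5.
Check P_1: distance² to centre = 12.5 ≤ 12.5, so it lies inside.
All remaining points lie in this disk, and no smaller disk contains both endpoints, so this is the minimum enclosing circle.
r = √(12.5) ≈ 3.536.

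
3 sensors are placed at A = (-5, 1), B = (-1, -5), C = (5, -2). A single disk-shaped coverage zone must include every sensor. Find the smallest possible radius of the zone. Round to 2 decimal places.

Side lengths²: AB² = 52, AC² = 109, BC² = 45.
Since AC² = 109 ≥ 52 + 45 = 97, the angle opposite AC is not acute, so the smallest enclosing circle has AC as diameter.
Centre = midpoint of AC = (0, -0.5), r² = 109/4 = 27.25.
r = √(27.25) ≈ 5.22.

5.22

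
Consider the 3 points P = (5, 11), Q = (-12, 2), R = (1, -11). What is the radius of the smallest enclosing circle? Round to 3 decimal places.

11.698

Side lengths²: PQ² = 370, PR² = 500, QR² = 338.
Since PR² = 500 < 370 + 338 = 708, the triangle is acute, so the smallest enclosing circle is the circumcircle.
Circumcentre = (-5/13, 8/13), r² = 23125/169.
r = √(23125/169) ≈ 11.698.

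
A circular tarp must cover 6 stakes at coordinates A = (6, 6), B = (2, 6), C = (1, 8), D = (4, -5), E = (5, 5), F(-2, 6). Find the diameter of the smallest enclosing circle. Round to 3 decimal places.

The minimum enclosing circle of a finite set is fixed by two of the points (as a diameter) or three (as a circumcircle).
The farthest pair is C–D with squared distance 178. The circle on this segment as diameter has centre (2.5, 1.5) and r² = 178/4 = 44.5.
Check A: distance² to centre = 32.5 ≤ 44.5, so it lies inside.
All remaining points lie in this disk, and no smaller disk contains both endpoints, so this is the minimum enclosing circle.
Diameter = 2r = 2√(44.5) ≈ 13.342.

13.342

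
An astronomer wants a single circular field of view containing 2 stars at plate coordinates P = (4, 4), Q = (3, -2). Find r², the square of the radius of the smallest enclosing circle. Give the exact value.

9.25

The smallest circle enclosing two points has them as diameter endpoints.
Centre = midpoint = (3.5, 1); r² = |PQ|²/4 = 37/4 = 9.25.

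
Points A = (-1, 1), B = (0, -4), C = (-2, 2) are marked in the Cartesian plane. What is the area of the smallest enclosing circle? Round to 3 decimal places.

31.416

Side lengths²: AB² = 26, AC² = 2, BC² = 40.
Since BC² = 40 ≥ 26 + 2 = 28, the angle opposite BC is not acute, so the smallest enclosing circle has BC as diameter.
Centre = midpoint of BC = (-1, -1), r² = 40/4 = 10.
Area = π·r² = π·10 ≈ 31.416.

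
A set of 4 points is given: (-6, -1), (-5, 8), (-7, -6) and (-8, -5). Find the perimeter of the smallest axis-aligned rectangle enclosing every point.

34

Width = max x − min x = -5 − (-8) = 3.
Height = max y − min y = 8 − (-6) = 14.
Perimeter = 2(3 + 14) = 34.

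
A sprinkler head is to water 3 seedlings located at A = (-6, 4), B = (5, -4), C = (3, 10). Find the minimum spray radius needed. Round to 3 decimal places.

7.538

Side lengths²: AB² = 185, AC² = 117, BC² = 200.
Since BC² = 200 < 185 + 117 = 302, the triangle is acute, so the smallest enclosing circle is the circumcircle.
Circumcentre = (65/46, 121/46), r² = 60125/1058.
r = √(60125/1058) ≈ 7.538.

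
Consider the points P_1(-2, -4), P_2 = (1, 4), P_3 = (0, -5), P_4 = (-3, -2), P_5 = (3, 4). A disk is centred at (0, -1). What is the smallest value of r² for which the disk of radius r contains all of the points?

34

The required radius is the distance from (0, -1) to the farthest point.
Squared distances: 13, 26, 16, 10, 34.
Maximum is 34, attained at P_5.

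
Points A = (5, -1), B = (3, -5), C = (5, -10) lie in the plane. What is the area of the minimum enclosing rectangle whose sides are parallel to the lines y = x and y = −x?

40.5

In coordinates u = x + y, v = x − y the rectangle is axis-aligned; the map (x,y)→(u,v) scales areas by 2.
u-values: 4, -2, -5; range = 4 − (-5) = 9.
v-values: 6, 8, 15; range = 15 − 6 = 9.
Area = (9 × 9) / 2 = 40.5.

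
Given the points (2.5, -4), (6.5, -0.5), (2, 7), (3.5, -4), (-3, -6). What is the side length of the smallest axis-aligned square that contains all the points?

The bounding box has width 9.5 and height 13.
An axis-aligned square enclosing the set must have side ≥ max(width, height).
So the minimum side is max(9.5, 13) = 13.

13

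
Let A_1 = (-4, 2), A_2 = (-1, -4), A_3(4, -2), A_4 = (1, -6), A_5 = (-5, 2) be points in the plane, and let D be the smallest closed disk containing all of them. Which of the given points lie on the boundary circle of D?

By Welzl's lemma the MEC is supported by two points (diametrically opposite) or three points (on a circumcircle).
The minimum enclosing circle is determined by three boundary points: A_3, A_4, A_5.
Their circumcentre is (-13/12, -1.3125) with r² = 60625/2304.
The farthest remaining point A_1 is at distance² 44881/2304 ≤ 60625/2304.
The points at distance exactly r from the centre are A_3, A_4, A_5 — 3 points.

A_3, A_4, A_5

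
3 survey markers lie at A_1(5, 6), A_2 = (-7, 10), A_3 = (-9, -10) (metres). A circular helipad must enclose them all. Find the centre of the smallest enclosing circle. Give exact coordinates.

(-118/31, -13/31)

Side lengths²: A_1A_2² = 160, A_1A_3² = 452, A_2A_3² = 404.
Since A_1A_3² = 452 < 404 + 160 = 564, the triangle is acute, so the smallest enclosing circle is the circumcircle.
Circumcentre = (-118/31, -13/31), r² = 114130/961.
Centre = (-118/31, -13/31).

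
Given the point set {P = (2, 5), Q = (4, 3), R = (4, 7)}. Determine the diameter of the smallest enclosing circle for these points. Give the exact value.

Side lengths²: PQ² = 8, PR² = 8, QR² = 16.
Since QR² = 16 ≥ 8 + 8 = 16, the angle opposite QR is not acute, so the smallest enclosing circle has QR as diameter.
Centre = midpoint of QR = (4, 5), r² = 16/4 = 4.
Diameter = 2r = 2√4 = 4.

4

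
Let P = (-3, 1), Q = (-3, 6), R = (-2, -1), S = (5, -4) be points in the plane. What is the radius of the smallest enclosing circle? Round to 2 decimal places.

6.40

The farthest pair is Q–S with squared distance 164. The circle on this segment as diameter has centre (1, 1) and r² = 164/4 = 41.
Check P: distance² to centre = 16 ≤ 41, so it lies inside.
All remaining points lie in this disk, and no smaller disk contains both endpoints, so this is the minimum enclosing circle.
r = √41 ≈ 6.40.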